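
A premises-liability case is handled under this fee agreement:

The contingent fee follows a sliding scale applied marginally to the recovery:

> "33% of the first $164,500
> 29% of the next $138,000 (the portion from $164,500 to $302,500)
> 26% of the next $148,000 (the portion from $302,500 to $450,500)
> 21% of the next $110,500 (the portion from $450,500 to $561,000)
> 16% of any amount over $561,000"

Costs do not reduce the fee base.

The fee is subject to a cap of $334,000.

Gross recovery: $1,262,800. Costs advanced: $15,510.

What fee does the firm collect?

$268,278.00

Fee base is the gross recovery, $1,262,800; costs are reimbursed separately.
First $164,500 at 33% = $54,285.00
Next $138,000 at 29% = $40,020.00
Next $148,000 at 26% = $38,480.00
Next $110,500 at 21% = $23,205.00
Remaining $701,800 at 16% = $112,288.00
Fee: $54,285.00 + $40,020.00 + $38,480.00 + $23,205.00 + $112,288.00 = $268,278.00
$268,278.00 is under the $334,000 cap.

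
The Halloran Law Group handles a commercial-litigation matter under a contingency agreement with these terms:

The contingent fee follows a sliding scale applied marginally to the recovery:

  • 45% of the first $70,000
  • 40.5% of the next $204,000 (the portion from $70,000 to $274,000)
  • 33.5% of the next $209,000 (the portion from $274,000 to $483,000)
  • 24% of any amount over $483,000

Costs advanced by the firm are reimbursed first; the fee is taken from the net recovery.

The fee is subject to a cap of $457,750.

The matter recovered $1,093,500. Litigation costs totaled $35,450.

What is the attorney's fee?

$322,147.00

Fee base (net of costs): $1,093,500 − $35,450 = $1,058,050
First $70,000 at 45% = $31,500.00
Next $204,000 at 40.5% = $82,620.00
Next $209,000 at 33.5% = $70,015.00
Remaining $575,050 at 24% = $138,012.00
Fee: $31,500.00 + $82,620.00 + $70,015.00 + $138,012.00 = $322,147.00
$322,147.00 is under the $457,750 cap.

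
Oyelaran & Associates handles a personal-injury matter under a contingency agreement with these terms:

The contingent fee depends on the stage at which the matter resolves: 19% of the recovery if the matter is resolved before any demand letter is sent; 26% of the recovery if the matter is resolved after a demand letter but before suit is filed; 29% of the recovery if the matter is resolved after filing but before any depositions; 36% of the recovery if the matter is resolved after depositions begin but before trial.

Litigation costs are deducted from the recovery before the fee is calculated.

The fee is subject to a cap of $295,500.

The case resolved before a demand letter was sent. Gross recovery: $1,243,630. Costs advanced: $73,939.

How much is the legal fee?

Fee base (net of costs): $1,243,630 − $73,939 = $1,169,691
The matter resolved before a demand letter was sent, so the 19% rate applies.
$1,169,691 × 19% = $222,241.29
$222,241.29 is under the $295,500 cap.

$222,241.29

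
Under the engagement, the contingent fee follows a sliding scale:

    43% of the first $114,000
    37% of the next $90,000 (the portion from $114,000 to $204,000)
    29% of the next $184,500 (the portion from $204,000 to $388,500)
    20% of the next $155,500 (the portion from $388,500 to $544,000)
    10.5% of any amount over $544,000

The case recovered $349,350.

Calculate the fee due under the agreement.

First $114,000 at 43% = $49,020.00
Next $90,000 at 37% = $33,300.00
Remaining $145,350 at 29% = $42,151.50
Fee: $49,020.00 + $33,300.00 + $42,151.50 = $124,471.50

$124,471.50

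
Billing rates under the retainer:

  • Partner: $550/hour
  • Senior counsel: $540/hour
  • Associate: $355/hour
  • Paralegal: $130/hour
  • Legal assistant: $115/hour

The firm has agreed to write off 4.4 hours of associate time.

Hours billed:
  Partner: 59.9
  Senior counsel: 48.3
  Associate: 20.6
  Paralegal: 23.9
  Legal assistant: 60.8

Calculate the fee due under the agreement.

$74,877.00

Partner: 59.9 × $550 = $32,945.00
Senior counsel: 48.3 × $540 = $26,082.00
Associate: 20.6 × $355 = $7,313.00
Paralegal: 23.9 × $130 = $3,107.00
Legal assistant: 60.8 × $115 = $6,992.00
Subtotal: $76,439.00
Write-off: 4.4 × $355 = $1,562.00
Total: $76,439.00 − $1,562.00 = $74,877.00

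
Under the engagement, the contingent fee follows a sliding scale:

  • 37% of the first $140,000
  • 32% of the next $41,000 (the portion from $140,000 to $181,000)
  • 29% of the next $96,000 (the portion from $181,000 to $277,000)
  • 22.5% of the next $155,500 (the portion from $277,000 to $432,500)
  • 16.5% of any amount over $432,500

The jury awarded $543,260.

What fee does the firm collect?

$146,022.90

First $140,000 at 37% = $51,800.00
Next $41,000 at 32% = $13,120.00
Next $96,000 at 29% = $27,840.00
Next $155,500 at 22.5% = $34,987.50
Remaining $110,760 at 16.5% = $18,275.40
Fee: $51,800.00 + $13,120.00 + $27,840.00 + $34,987.50 + $18,275.40 = $146,022.90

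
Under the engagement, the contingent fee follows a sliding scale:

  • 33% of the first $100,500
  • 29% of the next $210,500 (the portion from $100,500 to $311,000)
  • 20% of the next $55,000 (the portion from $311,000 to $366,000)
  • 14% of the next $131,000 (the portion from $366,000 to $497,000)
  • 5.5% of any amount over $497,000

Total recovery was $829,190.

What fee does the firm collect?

First $100,500 at 33% = $33,165.00
Next $210,500 at 29% = $61,045.00
Next $55,000 at 20% = $11,000.00
Next $131,000 at 14% = $18,340.00
Remaining $332,190 at 5.5% = $18,270.45
Fee: $33,165.00 + $61,045.00 + $11,000.00 + $18,340.00 + $18,270.45 = $141,820.45

$141,820.45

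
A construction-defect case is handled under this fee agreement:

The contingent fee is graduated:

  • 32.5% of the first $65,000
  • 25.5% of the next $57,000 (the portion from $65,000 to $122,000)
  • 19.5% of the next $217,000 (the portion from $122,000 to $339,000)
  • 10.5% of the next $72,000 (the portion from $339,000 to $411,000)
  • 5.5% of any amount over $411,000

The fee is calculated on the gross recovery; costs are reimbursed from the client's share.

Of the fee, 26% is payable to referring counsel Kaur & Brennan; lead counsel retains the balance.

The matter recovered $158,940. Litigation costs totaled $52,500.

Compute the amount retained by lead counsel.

$31,718.84

Fee base is the gross recovery, $158,940; costs are reimbursed separately.
First $65,000 at 32.5% = $21,125.00
Next $57,000 at 25.5% = $14,535.00
Remaining $36,940 at 19.5% = $7,203.30
Fee: $21,125.00 + $14,535.00 + $7,203.30 = $42,863.30
Referral share: 26% of $42,863.30 = $11,144.46; lead counsel retains $42,863.30 − $11,144.46 = $31,718.84.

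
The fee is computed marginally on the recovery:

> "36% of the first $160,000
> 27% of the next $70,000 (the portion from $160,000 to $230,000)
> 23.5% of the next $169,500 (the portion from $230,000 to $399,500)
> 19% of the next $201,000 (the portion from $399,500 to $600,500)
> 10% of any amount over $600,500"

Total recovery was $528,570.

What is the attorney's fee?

$140,855.80

First $160,000 at 36% = $57,600.00
Next $70,000 at 27% = $18,900.00
Next $169,500 at 23.5% = $39,832.50
Remaining $129,070 at 19% = $24,523.30
Fee: $57,600.00 + $18,900.00 + $39,832.50 + $24,523.30 = $140,855.80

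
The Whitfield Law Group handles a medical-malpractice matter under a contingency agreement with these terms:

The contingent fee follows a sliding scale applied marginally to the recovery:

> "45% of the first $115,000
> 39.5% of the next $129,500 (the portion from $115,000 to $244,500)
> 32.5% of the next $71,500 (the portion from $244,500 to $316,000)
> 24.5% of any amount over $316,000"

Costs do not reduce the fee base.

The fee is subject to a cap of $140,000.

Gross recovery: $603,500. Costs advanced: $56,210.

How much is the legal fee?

$140,000.00

Fee base is the gross recovery, $603,500; costs are reimbursed separately.
First $115,000 at 45% = $51,750.00
Next $129,500 at 39.5% = $51,152.50
Next $71,500 at 32.5% = $23,237.50
Remaining $287,500 at 24.5% = $70,437.50
Fee: $51,750.00 + $51,152.50 + $23,237.50 + $70,437.50 = $196,577.50
$196,577.50 exceeds the $140,000 cap, so the fee is capped at $140,000.00.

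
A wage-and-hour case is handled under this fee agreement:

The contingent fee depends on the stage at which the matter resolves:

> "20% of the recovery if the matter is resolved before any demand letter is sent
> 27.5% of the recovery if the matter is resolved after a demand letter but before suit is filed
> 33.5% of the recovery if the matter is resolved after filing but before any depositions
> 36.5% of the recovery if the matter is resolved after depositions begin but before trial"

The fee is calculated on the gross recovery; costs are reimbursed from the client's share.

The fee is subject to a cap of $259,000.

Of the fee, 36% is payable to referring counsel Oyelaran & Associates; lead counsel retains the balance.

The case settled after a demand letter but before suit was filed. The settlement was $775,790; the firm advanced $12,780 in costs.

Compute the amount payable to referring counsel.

$76,803.21

Fee base is the gross recovery, $775,790; costs are reimbursed separately.
The matter settled after a demand letter but before suit was filed, so the 27.5% rate applies.
$775,790 × 27.5% = $213,342.25
$213,342.25 is under the $259,000 cap.
Referral share: 36% of $213,342.25 = $76,803.21; lead counsel retains $213,342.25 − $76,803.21 = $136,539.04.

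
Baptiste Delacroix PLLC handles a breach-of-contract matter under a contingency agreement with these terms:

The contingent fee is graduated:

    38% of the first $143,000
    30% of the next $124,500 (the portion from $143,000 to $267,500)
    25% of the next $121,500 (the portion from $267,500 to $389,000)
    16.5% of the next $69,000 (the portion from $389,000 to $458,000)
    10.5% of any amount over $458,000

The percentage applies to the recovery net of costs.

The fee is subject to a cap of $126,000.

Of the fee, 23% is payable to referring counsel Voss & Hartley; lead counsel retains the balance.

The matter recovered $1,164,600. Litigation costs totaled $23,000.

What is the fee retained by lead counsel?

Fee base (net of costs): $1,164,600 − $23,000 = $1,141,600
First $143,000 at 38% = $54,340.00
Next $124,500 at 30% = $37,350.00
Next $121,500 at 25% = $30,375.00
Next $69,000 at 16.5% = $11,385.00
Remaining $683,600 at 10.5% = $71,778.00
Fee: $54,340.00 + $37,350.00 + $30,375.00 + $11,385.00 + $71,778.00 = $205,228.00
$205,228.00 exceeds the $126,000 cap, so the fee is capped at $126,000.00.
Referral share: 23% of $126,000.00 = $28,980.00; lead counsel retains $126,000.00 − $28,980.00 = $97,020.00.

$97,020.00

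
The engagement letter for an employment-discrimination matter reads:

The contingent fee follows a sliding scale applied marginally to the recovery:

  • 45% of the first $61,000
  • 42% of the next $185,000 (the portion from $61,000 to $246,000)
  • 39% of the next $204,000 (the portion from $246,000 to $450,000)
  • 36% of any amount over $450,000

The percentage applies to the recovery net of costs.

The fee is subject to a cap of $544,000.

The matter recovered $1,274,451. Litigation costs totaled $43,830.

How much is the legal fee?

Fee base (net of costs): $1,274,451 − $43,830 = $1,230,621
First $61,000 at 45% = $27,450.00
Next $185,000 at 42% = $77,700.00
Next $204,000 at 39% = $79,560.00
Remaining $780,621 at 36% = $281,023.56
Fee: $27,450.00 + $77,700.00 + $79,560.00 + $281,023.56 = $465,733.56
$465,733.56 is under the $544,000 cap.

$465,733.56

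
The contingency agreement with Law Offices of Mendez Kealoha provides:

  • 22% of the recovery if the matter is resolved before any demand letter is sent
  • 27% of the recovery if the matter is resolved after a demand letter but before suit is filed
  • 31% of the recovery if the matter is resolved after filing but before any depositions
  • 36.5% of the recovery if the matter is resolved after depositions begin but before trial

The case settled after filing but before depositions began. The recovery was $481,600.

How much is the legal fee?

The matter settled after filing but before depositions began, so the 31% rate applies.
$481,600 × 31% = $149,296.00

$149,296.00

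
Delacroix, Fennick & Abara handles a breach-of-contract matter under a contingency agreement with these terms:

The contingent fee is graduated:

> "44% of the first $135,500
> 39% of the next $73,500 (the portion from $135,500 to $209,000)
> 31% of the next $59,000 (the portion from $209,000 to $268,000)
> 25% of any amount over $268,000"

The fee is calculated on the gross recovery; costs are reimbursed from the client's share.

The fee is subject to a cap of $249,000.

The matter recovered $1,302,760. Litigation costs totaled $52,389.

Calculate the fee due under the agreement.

$249,000.00

Fee base is the gross recovery, $1,302,760; costs are reimbursed separately.
First $135,500 at 44% = $59,620.00
Next $73,500 at 39% = $28,665.00
Next $59,000 at 31% = $18,290.00
Remaining $1,034,760 at 25% = $258,690.00
Fee: $59,620.00 + $28,665.00 + $18,290.00 + $258,690.00 = $365,265.00
$365,265.00 exceeds the $249,000 cap, so the fee is capped at $249,000.00.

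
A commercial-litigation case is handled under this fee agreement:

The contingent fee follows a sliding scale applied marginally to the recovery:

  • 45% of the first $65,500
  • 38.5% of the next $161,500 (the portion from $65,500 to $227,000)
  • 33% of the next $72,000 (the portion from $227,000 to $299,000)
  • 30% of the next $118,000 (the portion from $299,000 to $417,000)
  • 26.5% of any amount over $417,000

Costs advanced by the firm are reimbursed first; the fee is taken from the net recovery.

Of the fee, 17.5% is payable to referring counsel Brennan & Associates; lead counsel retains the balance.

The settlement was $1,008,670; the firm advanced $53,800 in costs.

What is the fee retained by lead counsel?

$242,012.14

Fee base (net of costs): $1,008,670 − $53,800 = $954,870
First $65,500 at 45% = $29,475.00
Next $161,500 at 38.5% = $62,177.50
Next $72,000 at 33% = $23,760.00
Next $118,000 at 30% = $35,400.00
Remaining $537,870 at 26.5% = $142,535.55
Fee: $29,475.00 + $62,177.50 + $23,760.00 + $35,400.00 + $142,535.55 = $293,348.05
Referral share: 17.5% of $293,348.05 = $51,335.91; lead counsel retains $293,348.05 − $51,335.91 = $242,012.14.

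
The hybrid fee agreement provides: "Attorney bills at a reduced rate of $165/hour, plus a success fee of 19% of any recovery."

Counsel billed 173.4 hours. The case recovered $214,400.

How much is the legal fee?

$69,347.00

Hourly: 173.4 × $165 = $28,611.00
Success fee: 19% of $214,400 = $40,736.00
Total: $28,611.00 + $40,736.00 = $69,347.00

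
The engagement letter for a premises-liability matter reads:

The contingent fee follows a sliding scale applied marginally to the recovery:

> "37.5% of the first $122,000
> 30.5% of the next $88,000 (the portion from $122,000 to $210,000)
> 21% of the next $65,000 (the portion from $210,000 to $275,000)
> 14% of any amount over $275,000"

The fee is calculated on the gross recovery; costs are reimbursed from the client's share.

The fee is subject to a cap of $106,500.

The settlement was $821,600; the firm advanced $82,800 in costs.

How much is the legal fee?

$106,500.00

Fee base is the gross recovery, $821,600; costs are reimbursed separately.
First $122,000 at 37.5% = $45,750.00
Next $88,000 at 30.5% = $26,840.00
Next $65,000 at 21% = $13,650.00
Remaining $546,600 at 14% = $76,524.00
Fee: $45,750.00 + $26,840.00 + $13,650.00 + $76,524.00 = $162,764.00
$162,764.00 exceeds the $106,500 cap, so the fee is capped at $106,500.00.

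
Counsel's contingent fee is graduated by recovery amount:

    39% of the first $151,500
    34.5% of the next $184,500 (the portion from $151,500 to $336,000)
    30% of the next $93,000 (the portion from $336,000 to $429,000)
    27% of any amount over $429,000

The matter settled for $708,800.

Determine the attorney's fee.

First $151,500 at 39% = $59,085.00
Next $184,500 at 34.5% = $63,652.50
Next $93,000 at 30% = $27,900.00
Remaining $279,800 at 27% = $75,546.00
Fee: $59,085.00 + $63,652.50 + $27,900.00 + $75,546.00 = $226,183.50

$226,183.50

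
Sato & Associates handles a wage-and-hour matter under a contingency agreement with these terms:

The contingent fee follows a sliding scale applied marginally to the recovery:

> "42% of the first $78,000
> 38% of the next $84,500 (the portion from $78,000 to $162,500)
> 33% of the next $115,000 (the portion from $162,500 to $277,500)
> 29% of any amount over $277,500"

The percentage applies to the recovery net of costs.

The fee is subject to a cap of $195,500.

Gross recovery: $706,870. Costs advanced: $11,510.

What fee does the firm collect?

Fee base (net of costs): $706,870 − $11,510 = $695,360
First $78,000 at 42% = $32,760.00
Next $84,500 at 38% = $32,110.00
Next $115,000 at 33% = $37,950.00
Remaining $417,860 at 29% = $121,179.40
Fee: $32,760.00 + $32,110.00 + $37,950.00 + $121,179.40 = $223,999.40
$223,999.40 exceeds the $195,500 cap, so the fee is capped at $195,500.00.

$195,500.00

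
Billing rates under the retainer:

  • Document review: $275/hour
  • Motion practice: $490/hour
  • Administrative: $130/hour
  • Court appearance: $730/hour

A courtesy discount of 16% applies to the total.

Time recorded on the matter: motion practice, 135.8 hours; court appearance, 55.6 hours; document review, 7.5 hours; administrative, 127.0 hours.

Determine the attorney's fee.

Document review: 7.5 × $275 = $2,062.50
Motion practice: 135.8 × $490 = $66,542.00
Administrative: 127.0 × $130 = $16,510.00
Court appearance: 55.6 × $730 = $40,588.00
Subtotal: $125,702.50
Less 16% discount: −$20,112.40
Total: $125,702.50 − $20,112.40 = $105,590.10

$105,590.10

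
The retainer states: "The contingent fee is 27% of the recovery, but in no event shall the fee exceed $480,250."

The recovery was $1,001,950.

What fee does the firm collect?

27% of $1,001,950 = $270,526.50
That is under the $480,250 cap.

$270,526.50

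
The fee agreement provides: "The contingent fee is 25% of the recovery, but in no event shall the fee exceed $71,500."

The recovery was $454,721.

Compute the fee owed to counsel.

25% of $454,721 = $113,680.25
That exceeds the $71,500 cap, so the fee is capped at $71,500.

$71,500.00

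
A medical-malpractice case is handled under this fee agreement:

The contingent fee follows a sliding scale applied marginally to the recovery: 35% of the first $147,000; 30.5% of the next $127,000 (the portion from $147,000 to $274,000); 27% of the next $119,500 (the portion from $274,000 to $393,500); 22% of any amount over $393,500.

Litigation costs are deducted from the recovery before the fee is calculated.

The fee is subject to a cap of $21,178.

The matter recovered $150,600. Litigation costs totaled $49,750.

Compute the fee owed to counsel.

Fee base (net of costs): $150,600 − $49,750 = $100,850
First $100,850 at 35% = $35,297.50
$35,297.50 exceeds the $21,178 cap, so the fee is capped at $21,178.00.

$21,178.00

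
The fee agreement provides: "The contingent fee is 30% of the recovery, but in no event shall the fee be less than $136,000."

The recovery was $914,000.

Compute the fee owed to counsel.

$274,200.00

30% of $914,000 = $274,200.00
That exceeds the $136,000 minimum.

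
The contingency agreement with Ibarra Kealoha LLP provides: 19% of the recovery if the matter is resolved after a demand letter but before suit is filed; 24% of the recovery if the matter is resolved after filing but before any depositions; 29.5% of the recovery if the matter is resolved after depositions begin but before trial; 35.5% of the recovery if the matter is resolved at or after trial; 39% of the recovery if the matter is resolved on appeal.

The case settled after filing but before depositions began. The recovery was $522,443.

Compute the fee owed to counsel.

The matter settled after filing but before depositions began, so the 24% rate applies.
$522,443 × 24% = $125,386.32

$125,386.32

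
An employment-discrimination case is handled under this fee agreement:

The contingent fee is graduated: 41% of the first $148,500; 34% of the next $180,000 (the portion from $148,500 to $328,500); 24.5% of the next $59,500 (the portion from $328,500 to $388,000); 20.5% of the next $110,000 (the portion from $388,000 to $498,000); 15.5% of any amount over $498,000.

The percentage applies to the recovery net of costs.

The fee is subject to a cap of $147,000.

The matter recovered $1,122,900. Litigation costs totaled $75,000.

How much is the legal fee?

$147,000.00

Fee base (net of costs): $1,122,900 − $75,000 = $1,047,900
First $148,500 at 41% = $60,885.00
Next $180,000 at 34% = $61,200.00
Next $59,500 at 24.5% = $14,577.50
Next $110,000 at 20.5% = $22,550.00
Remaining $549,900 at 15.5% = $85,234.50
Fee: $60,885.00 + $61,200.00 + $14,577.50 + $22,550.00 + $85,234.50 = $244,447.00
$244,447.00 exceeds the $147,000 cap, so the fee is capped at $147,000.00.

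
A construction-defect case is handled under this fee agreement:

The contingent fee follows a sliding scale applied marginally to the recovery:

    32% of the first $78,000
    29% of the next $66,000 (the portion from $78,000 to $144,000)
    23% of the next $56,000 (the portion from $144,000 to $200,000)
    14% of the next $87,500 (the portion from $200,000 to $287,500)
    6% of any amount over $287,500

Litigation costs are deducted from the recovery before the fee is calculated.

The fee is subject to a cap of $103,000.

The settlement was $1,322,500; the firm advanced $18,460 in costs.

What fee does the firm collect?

$103,000.00

Fee base (net of costs): $1,322,500 − $18,460 = $1,304,040
First $78,000 at 32% = $24,960.00
Next $66,000 at 29% = $19,140.00
Next $56,000 at 23% = $12,880.00
Next $87,500 at 14% = $12,250.00
Remaining $1,016,540 at 6% = $60,992.40
Fee: $24,960.00 + $19,140.00 + $12,880.00 + $12,250.00 + $60,992.40 = $130,222.40
$130,222.40 exceeds the $103,000 cap, so the fee is capped at $103,000.00.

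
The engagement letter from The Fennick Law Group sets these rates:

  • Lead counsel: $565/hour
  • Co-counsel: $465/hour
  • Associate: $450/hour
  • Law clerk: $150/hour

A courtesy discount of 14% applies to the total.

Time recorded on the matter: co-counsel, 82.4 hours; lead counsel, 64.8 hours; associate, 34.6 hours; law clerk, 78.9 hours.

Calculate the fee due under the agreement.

$88,006.38

Lead counsel: 64.8 × $565 = $36,612.00
Co-counsel: 82.4 × $465 = $38,316.00
Associate: 34.6 × $450 = $15,570.00
Law clerk: 78.9 × $150 = $11,835.00
Subtotal: $102,333.00
Less 14% discount: −$14,326.62
Total: $102,333.00 − $14,326.62 = $88,006.38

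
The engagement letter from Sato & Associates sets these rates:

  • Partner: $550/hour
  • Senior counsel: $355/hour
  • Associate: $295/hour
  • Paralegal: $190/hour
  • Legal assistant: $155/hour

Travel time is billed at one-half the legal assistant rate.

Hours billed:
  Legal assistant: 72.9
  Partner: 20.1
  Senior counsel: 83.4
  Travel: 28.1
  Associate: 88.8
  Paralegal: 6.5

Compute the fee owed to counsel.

$81,570.25

Partner: 20.1 × $550 = $11,055.00
Senior counsel: 83.4 × $355 = $29,607.00
Associate: 88.8 × $295 = $26,196.00
Paralegal: 6.5 × $190 = $1,235.00
Legal assistant: 72.9 × $155 = $11,299.50
Subtotal: $11,055.00 + $29,607.00 + $26,196.00 + $1,235.00 + $11,299.50 = $79,392.50
Travel: 28.1 × ($155 ÷ 2) = 28.1 × $77.50 = $2,177.75
Total: $79,392.50 + $2,177.75 = $81,570.25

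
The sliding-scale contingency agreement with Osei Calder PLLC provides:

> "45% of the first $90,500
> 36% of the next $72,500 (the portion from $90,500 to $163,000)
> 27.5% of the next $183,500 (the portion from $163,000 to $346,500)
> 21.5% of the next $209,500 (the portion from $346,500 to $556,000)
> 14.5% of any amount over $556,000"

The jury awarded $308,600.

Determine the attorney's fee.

$106,865.00

First $90,500 at 45% = $40,725.00
Next $72,500 at 36% = $26,100.00
Remaining $145,600 at 27.5% = $40,040.00
Fee: $40,725.00 + $26,100.00 + $40,040.00 = $106,865.00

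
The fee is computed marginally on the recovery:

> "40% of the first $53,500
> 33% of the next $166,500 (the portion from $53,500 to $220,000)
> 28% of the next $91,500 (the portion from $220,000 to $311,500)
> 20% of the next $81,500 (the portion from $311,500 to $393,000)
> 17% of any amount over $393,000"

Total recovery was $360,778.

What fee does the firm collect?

First $53,500 at 40% = $21,400.00
Next $166,500 at 33% = $54,945.00
Next $91,500 at 28% = $25,620.00
Remaining $49,278 at 20% = $9,855.60
Fee: $21,400.00 + $54,945.00 + $25,620.00 + $9,855.60 = $111,820.60

$111,820.60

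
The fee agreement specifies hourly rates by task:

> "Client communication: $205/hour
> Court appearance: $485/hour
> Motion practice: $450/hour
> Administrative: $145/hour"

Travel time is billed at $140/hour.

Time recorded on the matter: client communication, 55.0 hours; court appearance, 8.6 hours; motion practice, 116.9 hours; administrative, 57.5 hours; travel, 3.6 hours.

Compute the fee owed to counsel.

$76,892.50

Client communication: 55.0 × $205 = $11,275.00
Court appearance: 8.6 × $485 = $4,171.00
Motion practice: 116.9 × $450 = $52,605.00
Administrative: 57.5 × $145 = $8,337.50
Subtotal: $11,275.00 + $4,171.00 + $52,605.00 + $8,337.50 = $76,388.50
Travel: 3.6 × $140 = $504.00
Total: $76,388.50 + $504.00 = $76,892.50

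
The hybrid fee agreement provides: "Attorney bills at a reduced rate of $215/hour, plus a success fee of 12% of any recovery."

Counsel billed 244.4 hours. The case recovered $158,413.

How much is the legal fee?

$71,555.56

Hourly: 244.4 × $215 = $52,546.00
Success fee: 12% of $158,413 = $19,009.56
Total: $52,546.00 + $19,009.56 = $71,555.56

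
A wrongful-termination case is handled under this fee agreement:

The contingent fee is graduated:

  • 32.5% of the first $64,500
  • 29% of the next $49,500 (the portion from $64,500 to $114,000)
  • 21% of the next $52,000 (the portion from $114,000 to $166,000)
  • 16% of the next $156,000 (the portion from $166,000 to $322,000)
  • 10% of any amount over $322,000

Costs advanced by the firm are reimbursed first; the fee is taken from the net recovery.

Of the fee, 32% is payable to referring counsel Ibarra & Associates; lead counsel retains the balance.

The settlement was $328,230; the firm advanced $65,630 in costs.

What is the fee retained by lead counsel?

$41,951.58

Fee base (net of costs): $328,230 − $65,630 = $262,600
First $64,500 at 32.5% = $20,962.50
Next $49,500 at 29% = $14,355.00
Next $52,000 at 21% = $10,920.00
Remaining $96,600 at 16% = $15,456.00
Fee: $20,962.50 + $14,355.00 + $10,920.00 + $15,456.00 = $61,693.50
Referral share: 32% of $61,693.50 = $19,741.92; lead counsel retains $61,693.50 − $19,741.92 = $41,951.58.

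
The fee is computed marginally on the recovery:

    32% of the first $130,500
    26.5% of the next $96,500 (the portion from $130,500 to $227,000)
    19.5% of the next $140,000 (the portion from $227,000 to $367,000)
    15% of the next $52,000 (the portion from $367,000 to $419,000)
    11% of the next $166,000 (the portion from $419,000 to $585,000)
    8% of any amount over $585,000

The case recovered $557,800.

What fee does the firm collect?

First $130,500 at 32% = $41,760.00
Next $96,500 at 26.5% = $25,572.50
Next $140,000 at 19.5% = $27,300.00
Next $52,000 at 15% = $7,800.00
Remaining $138,800 at 11% = $15,268.00
Fee: $41,760.00 + $25,572.50 + $27,300.00 + $7,800.00 + $15,268.00 = $117,700.50

$117,700.50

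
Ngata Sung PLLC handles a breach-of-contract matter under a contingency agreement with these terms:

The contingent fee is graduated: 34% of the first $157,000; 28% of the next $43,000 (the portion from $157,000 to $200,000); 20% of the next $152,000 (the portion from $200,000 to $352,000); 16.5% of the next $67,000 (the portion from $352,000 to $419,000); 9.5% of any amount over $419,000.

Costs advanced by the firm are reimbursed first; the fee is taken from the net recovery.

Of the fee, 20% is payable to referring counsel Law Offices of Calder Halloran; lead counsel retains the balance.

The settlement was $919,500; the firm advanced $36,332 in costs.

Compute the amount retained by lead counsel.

$120,776.77

Fee base (net of costs): $919,500 − $36,332 = $883,168
First $157,000 at 34% = $53,380.00
Next $43,000 at 28% = $12,040.00
Next $152,000 at 20% = $30,400.00
Next $67,000 at 16.5% = $11,055.00
Remaining $464,168 at 9.5% = $44,095.96
Fee: $53,380.00 + $12,040.00 + $30,400.00 + $11,055.00 + $44,095.96 = $150,970.96
Referral share: 20% of $150,970.96 = $30,194.19; lead counsel retains $150,970.96 − $30,194.19 = $120,776.77.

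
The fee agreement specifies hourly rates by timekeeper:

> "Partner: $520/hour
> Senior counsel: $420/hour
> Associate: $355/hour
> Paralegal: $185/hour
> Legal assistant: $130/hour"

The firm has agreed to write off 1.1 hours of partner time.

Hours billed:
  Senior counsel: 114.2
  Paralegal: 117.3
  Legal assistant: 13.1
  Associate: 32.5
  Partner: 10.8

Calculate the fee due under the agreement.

$87,949.00

Partner: 10.8 × $520 = $5,616.00
Senior counsel: 114.2 × $420 = $47,964.00
Associate: 32.5 × $355 = $11,537.50
Paralegal: 117.3 × $185 = $21,700.50
Legal assistant: 13.1 × $130 = $1,703.00
Subtotal: $88,521.00
Write-off: 1.1 × $520 = $572.00
Total: $88,521.00 − $572.00 = $87,949.00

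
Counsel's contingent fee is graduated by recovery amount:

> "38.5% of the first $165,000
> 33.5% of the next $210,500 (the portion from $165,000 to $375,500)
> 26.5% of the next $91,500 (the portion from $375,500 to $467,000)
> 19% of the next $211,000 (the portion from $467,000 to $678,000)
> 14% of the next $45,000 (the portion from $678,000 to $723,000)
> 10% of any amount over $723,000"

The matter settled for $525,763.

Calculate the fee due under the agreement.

First $165,000 at 38.5% = $63,525.00
Next $210,500 at 33.5% = $70,517.50
Next $91,500 at 26.5% = $24,247.50
Remaining $58,763 at 19% = $11,164.97
Fee: $63,525.00 + $70,517.50 + $24,247.50 + $11,164.97 = $169,454.97

$169,454.97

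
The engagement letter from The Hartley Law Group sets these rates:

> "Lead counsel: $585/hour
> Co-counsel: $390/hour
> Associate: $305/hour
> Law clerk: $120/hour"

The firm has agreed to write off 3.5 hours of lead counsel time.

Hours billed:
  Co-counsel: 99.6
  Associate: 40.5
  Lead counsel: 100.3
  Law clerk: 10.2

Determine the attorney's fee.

$109,048.50

Lead counsel: 100.3 × $585 = $58,675.50
Co-counsel: 99.6 × $390 = $38,844.00
Associate: 40.5 × $305 = $12,352.50
Law clerk: 10.2 × $120 = $1,224.00
Subtotal: $111,096.00
Write-off: 3.5 × $585 = $2,047.50
Total: $111,096.00 − $2,047.50 = $109,048.50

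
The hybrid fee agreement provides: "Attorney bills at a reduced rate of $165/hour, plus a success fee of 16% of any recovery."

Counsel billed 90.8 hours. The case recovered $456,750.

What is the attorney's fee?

$88,062.00

Hourly: 90.8 × $165 = $14,982.00
Success fee: 16% of $456,750 = $73,080.00
Total: $14,982.00 + $73,080.00 = $88,062.00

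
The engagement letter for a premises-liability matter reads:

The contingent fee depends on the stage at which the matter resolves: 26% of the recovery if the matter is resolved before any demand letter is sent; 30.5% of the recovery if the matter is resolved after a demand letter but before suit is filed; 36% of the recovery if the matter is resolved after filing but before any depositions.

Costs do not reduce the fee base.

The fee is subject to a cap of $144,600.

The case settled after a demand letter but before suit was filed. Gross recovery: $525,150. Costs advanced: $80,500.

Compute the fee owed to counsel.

Fee base is the gross recovery, $525,150; costs are reimbursed separately.
The matter settled after a demand letter but before suit was filed, so the 30.5% rate applies.
$525,150 × 30.5% = $160,170.75
$160,170.75 exceeds the $144,600 cap, so the fee is capped at $144,600.00.

$144,600.00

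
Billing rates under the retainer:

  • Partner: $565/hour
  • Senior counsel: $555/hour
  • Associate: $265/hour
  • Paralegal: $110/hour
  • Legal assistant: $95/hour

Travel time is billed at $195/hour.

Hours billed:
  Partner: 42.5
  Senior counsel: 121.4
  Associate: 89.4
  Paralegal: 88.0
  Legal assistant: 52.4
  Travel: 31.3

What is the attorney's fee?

$135,842.00

Partner: 42.5 × $565 = $24,012.50
Senior counsel: 121.4 × $555 = $67,377.00
Associate: 89.4 × $265 = $23,691.00
Paralegal: 88.0 × $110 = $9,680.00
Legal assistant: 52.4 × $95 = $4,978.00
Subtotal: $24,012.50 + $67,377.00 + $23,691.00 + $9,680.00 + $4,978.00 = $129,738.50
Travel: 31.3 × $195 = $6,103.50
Total: $129,738.50 + $6,103.50 = $135,842.00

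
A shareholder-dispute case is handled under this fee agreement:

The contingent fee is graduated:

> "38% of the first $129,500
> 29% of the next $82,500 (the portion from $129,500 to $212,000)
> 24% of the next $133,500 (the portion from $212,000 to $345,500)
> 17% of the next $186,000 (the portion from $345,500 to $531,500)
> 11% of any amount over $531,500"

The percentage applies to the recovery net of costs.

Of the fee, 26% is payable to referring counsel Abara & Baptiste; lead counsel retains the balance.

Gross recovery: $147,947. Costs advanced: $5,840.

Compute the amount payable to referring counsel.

Fee base (net of costs): $147,947 − $5,840 = $142,107
First $129,500 at 38% = $49,210.00
Remaining $12,607 at 29% = $3,656.03
Fee: $49,210.00 + $3,656.03 = $52,866.03
Referral share: 26% of $52,866.03 = $13,745.17; lead counsel retains $52,866.03 − $13,745.17 = $39,120.86.

$13,745.17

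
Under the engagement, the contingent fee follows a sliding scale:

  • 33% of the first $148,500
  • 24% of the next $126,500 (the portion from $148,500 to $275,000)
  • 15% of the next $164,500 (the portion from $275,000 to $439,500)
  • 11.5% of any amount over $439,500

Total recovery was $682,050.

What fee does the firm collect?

First $148,500 at 33% = $49,005.00
Next $126,500 at 24% = $30,360.00
Next $164,500 at 15% = $24,675.00
Remaining $242,550 at 11.5% = $27,893.25
Fee: $49,005.00 + $30,360.00 + $24,675.00 + $27,893.25 = $131,933.25

$131,933.25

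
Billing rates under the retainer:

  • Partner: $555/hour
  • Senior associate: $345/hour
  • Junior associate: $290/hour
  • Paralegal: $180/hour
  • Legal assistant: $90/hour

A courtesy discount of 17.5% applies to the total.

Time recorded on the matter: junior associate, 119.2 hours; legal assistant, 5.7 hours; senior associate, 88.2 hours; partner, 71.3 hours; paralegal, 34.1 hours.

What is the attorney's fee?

$91,756.09

Partner: 71.3 × $555 = $39,571.50
Senior associate: 88.2 × $345 = $30,429.00
Junior associate: 119.2 × $290 = $34,568.00
Paralegal: 34.1 × $180 = $6,138.00
Legal assistant: 5.7 × $90 = $513.00
Subtotal: $111,219.50
Less 17.5% discount: −$19,463.41
Total: $111,219.50 − $19,463.41 = $91,756.09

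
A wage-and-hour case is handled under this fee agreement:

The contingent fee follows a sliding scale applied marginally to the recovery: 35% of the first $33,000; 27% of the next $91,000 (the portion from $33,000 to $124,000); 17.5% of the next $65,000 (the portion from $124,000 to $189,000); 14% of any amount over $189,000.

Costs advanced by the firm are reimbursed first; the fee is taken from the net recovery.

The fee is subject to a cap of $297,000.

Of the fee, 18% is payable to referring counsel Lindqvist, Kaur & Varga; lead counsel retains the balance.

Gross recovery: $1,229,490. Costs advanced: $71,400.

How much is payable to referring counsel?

$32,970.17

Fee base (net of costs): $1,229,490 − $71,400 = $1,158,090
First $33,000 at 35% = $11,550.00
Next $91,000 at 27% = $24,570.00
Next $65,000 at 17.5% = $11,375.00
Remaining $969,090 at 14% = $135,672.60
Fee: $11,550.00 + $24,570.00 + $11,375.00 + $135,672.60 = $183,167.60
$183,167.60 is under the $297,000 cap.
Referral share: 18% of $183,167.60 = $32,970.17; lead counsel retains $183,167.60 − $32,970.17 = $150,197.43.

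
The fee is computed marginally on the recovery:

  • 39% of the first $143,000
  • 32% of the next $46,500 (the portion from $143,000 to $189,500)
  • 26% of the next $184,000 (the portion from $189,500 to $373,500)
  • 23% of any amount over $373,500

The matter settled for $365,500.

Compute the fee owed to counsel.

First $143,000 at 39% = $55,770.00
Next $46,500 at 32% = $14,880.00
Remaining $176,000 at 26% = $45,760.00
Fee: $55,770.00 + $14,880.00 + $45,760.00 = $116,410.00

$116,410.00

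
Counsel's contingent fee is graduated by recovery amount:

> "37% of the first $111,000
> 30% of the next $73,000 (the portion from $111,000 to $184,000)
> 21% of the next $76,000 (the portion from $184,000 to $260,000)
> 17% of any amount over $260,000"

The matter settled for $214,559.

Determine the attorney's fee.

First $111,000 at 37% = $41,070.00
Next $73,000 at 30% = $21,900.00
Remaining $30,559 at 21% = $6,417.39
Fee: $41,070.00 + $21,900.00 + $6,417.39 = $69,387.39

$69,387.39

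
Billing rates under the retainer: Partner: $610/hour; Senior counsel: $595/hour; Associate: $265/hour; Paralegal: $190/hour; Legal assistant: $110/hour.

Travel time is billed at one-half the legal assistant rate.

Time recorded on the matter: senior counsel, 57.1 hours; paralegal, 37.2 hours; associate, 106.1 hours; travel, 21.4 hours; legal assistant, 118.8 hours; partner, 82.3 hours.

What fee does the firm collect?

$133,607.00

Partner: 82.3 × $610 = $50,203.00
Senior counsel: 57.1 × $595 = $33,974.50
Associate: 106.1 × $265 = $28,116.50
Paralegal: 37.2 × $190 = $7,068.00
Legal assistant: 118.8 × $110 = $13,068.00
Subtotal: $50,203.00 + $33,974.50 + $28,116.50 + $7,068.00 + $13,068.00 = $132,430.00
Travel: 21.4 × ($110 ÷ 2) = 21.4 × $55.00 = $1,177.00
Total: $132,430.00 + $1,177.00 = $133,607.00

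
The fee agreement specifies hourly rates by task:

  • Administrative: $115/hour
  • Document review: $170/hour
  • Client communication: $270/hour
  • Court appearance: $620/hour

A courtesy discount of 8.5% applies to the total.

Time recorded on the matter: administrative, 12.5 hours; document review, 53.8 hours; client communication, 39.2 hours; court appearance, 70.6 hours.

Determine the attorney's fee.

Administrative: 12.5 × $115 = $1,437.50
Document review: 53.8 × $170 = $9,146.00
Client communication: 39.2 × $270 = $10,584.00
Court appearance: 70.6 × $620 = $43,772.00
Subtotal: $64,939.50
Less 8.5% discount: −$5,519.86
Total: $64,939.50 − $5,519.86 = $59,419.64

$59,419.64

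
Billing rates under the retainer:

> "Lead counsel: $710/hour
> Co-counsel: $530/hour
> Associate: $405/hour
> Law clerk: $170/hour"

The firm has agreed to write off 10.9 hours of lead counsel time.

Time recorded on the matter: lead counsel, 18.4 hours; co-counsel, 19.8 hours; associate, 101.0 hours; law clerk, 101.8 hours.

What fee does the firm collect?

$74,030.00

Lead counsel: 18.4 × $710 = $13,064.00
Co-counsel: 19.8 × $530 = $10,494.00
Associate: 101.0 × $405 = $40,905.00
Law clerk: 101.8 × $170 = $17,306.00
Subtotal: $81,769.00
Write-off: 10.9 × $710 = $7,739.00
Total: $81,769.00 − $7,739.00 = $74,030.00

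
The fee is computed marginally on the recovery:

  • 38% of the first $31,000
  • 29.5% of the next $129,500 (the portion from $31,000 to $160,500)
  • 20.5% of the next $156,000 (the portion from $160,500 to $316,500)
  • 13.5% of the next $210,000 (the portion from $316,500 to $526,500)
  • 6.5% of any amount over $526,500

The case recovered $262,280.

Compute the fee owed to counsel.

First $31,000 at 38% = $11,780.00
Next $129,500 at 29.5% = $38,202.50
Remaining $101,780 at 20.5% = $20,864.90
Fee: $11,780.00 + $38,202.50 + $20,864.90 = $70,847.40

$70,847.40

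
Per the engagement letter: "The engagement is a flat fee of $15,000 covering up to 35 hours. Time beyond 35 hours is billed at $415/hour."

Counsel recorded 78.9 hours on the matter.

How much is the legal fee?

Flat fee: $15,000.00
Excess hours: 78.9 − 35 = 43.9
Overrun: 43.9 × $415 = $18,218.50
Total: $15,000.00 + $18,218.50 = $33,218.50

$33,218.50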